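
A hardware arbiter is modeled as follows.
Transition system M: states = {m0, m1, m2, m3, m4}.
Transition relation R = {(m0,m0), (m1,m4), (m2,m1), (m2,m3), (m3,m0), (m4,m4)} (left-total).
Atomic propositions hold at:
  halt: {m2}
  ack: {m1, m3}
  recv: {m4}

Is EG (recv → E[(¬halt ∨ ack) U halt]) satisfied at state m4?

Sat(¬halt) = {m0, m1, m3, m4}
Sat(¬halt ∨ ack) = {m0, m1, m3, m4}
E[(¬halt ∨ ack) U halt]: least fixpoint, start Z0 = Sat(halt) = {m2}, add states in Sat(¬halt ∨ ack) with some successor in Z. Already a fixed point.
Sat(E[(¬halt ∨ ack) U halt]) = {m2}
Sat(recv → E[(¬halt ∨ ack) U halt]) = {m0, m1, m2, m3}
EG (recv → E[(¬halt ∨ ack) U halt]): greatest fixpoint, start Z0 = {m0, m1, m2, m3}, keep only states in Sat with some successor in Z. Z1 = {m0, m2, m3}; fixed.
Sat(EG (recv → E[(¬halt ∨ ack) U halt])) = {m0, m2, m3}
m4 ∉ Sat(EG (recv → E[(¬halt ∨ ack) U halt])) = {m0, m2, m3}, so the formula does not hold at m4.

No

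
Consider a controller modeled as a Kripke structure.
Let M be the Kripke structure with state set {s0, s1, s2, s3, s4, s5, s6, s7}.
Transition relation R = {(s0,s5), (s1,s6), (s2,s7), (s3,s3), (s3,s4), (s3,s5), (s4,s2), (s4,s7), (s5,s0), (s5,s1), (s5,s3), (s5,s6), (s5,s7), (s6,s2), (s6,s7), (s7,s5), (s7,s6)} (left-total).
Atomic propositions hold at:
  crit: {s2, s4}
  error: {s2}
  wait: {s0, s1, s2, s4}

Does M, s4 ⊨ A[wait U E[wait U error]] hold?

Yes

E[wait U error]: least fixpoint, start Z0 = Sat(error) = {s2}, add states in Sat(wait) with some successor in Z. Z1 = {s2, s4}; fixed.
Sat(E[wait U error]) = {s2, s4}
A[wait U E[wait U error]]: least fixpoint, start Z0 = Sat(E[wait U error]) = {s2, s4}, add states in Sat(wait) with every successor in Z. Already a fixed point.
Sat(A[wait U E[wait U error]]) = {s2, s4}
s4 ∈ Sat(A[wait U E[wait U error]]) = {s2, s4}, so the formula holds at s4.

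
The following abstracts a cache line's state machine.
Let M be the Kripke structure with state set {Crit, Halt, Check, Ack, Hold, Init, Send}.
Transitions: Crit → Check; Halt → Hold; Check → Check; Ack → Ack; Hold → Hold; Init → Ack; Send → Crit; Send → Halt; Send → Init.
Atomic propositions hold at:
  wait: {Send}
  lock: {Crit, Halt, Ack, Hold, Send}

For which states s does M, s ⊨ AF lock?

{Crit, Halt, Ack, Hold, Init, Send}

AF lock: least fixpoint, start Z0 = {Crit, Halt, Ack, Hold, Send}, add states with every successor in Z. Z1 = {Crit, Halt, Ack, Hold, Init, Send}; fixed.
Sat(AF lock) = {Crit, Halt, Ack, Hold, Init, Send}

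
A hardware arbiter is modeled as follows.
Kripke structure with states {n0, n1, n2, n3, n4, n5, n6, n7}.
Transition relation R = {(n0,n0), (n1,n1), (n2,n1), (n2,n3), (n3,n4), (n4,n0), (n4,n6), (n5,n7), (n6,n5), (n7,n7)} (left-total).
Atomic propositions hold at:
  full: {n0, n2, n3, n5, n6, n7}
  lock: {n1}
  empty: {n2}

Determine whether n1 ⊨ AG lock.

Yes

AG lock: greatest fixpoint, start Z0 = {n1}, keep only states in Sat with every successor in Z. Already a fixed point.
Sat(AG lock) = {n1}
n1 ∈ Sat(AG lock) = {n1}, so the formula holds at n1.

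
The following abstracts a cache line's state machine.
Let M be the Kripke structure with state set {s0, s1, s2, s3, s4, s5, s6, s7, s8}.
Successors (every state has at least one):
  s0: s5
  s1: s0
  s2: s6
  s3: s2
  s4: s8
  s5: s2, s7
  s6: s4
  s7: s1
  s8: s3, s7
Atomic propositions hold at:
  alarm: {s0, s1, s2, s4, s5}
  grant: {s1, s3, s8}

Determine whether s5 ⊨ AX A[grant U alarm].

No

A[grant U alarm]: least fixpoint, start Z0 = Sat(alarm) = {s0, s1, s2, s4, s5}, add states in Sat(grant) with every successor in Z. Z1 = {s0, s1, s2, s3, s4, s5}; fixed.
Sat(A[grant U alarm]) = {s0, s1, s2, s3, s4, s5}
Sat(AX A[grant U alarm]) = {s : every successor in {s0, s1, s2, s3, s4, s5}} = {s0, s1, s3, s6, s7}
s5 ∉ Sat(AX A[grant U alarm]) = {s0, s1, s3, s6, s7}, so the formula does not hold at s5.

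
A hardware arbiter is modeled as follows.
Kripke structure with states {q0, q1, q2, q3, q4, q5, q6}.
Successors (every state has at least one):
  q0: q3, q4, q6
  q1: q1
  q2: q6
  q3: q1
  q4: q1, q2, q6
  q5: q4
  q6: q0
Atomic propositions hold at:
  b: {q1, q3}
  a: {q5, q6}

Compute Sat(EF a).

{q0, q2, q4, q5, q6}

EF a: least fixpoint, start Z0 = {q5, q6}, add states with some successor in Z. Z1 = {q0, q2, q4, q5, q6}; fixed.
Sat(EF a) = {q0, q2, q4, q5, q6}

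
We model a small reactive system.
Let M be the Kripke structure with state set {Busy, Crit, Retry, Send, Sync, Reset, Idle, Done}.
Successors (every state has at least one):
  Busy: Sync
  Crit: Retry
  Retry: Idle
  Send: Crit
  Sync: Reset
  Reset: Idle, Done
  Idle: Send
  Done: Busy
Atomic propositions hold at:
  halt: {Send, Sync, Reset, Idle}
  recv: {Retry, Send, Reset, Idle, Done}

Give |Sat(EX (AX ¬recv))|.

Sat(¬recv) = {Busy, Crit, Sync}
Sat(AX ¬recv) = {s : every successor in {Busy, Crit, Sync}} = {Busy, Send, Done}
Sat(EX (AX ¬recv)) = {s : some successor in {Busy, Send, Done}} = {Reset, Idle, Done}
|Sat(EX (AX ¬recv))| = |{Reset, Idle, Done}| = 3.

3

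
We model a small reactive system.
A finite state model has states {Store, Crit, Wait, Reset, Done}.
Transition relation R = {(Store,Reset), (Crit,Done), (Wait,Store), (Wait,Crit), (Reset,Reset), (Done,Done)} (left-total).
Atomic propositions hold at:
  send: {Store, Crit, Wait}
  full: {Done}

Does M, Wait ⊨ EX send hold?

Sat(EX send) = {s : some successor in {Store, Crit, Wait}} = {Wait}
Wait ∈ Sat(EX send) = {Wait}, so the formula holds at Wait.

Yes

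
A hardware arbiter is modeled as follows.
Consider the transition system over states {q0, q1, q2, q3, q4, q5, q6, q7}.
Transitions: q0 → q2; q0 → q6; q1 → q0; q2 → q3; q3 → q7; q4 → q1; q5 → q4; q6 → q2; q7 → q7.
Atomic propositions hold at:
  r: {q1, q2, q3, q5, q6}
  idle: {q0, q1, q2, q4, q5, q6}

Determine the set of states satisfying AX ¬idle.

Sat(¬idle) = {q3, q7}
Sat(AX ¬idle) = {s : every successor in {q3, q7}} = {q2, q3, q7}

{q2, q3, q7}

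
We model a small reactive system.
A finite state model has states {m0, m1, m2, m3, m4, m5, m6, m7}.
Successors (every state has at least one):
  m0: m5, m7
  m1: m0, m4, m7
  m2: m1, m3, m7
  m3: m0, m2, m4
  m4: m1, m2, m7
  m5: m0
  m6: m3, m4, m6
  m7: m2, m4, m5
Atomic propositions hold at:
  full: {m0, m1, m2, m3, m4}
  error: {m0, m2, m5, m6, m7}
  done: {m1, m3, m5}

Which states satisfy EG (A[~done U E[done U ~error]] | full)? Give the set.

Sat(~done) = {m0, m2, m4, m6, m7}
Sat(~error) = {m1, m3, m4}
E[done U ~error]: least fixpoint, start Z0 = Sat(~error) = {m1, m3, m4}, add states in Sat(done) with some successor in Z. Already a fixed point.
Sat(E[done U ~error]) = {m1, m3, m4}
A[~done U E[done U ~error]]: least fixpoint, start Z0 = Sat(E[done U ~error]) = {m1, m3, m4}, add states in Sat(~done) with every successor in Z. Already a fixed point.
Sat(A[~done U E[done U ~error]]) = {m1, m3, m4}
Sat(A[~done U E[done U ~error]] | full) = {m0, m1, m2, m3, m4}
EG (A[~done U E[done U ~error]] | full): greatest fixpoint, start Z0 = {m0, m1, m2, m3, m4}, keep only states in Sat with some successor in Z. Z1 = {m1, m2, m3, m4}; fixed.
Sat(EG (A[~done U E[done U ~error]] | full)) = {m1, m2, m3, m4}

{m1, m2, m3, m4}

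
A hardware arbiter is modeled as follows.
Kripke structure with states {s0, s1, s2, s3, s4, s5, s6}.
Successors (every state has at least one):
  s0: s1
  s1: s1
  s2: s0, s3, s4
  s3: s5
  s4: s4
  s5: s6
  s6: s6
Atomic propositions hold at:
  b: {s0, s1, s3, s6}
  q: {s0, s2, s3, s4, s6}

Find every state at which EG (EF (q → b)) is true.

Sat(q → b) = {s0, s1, s3, s5, s6}
EF (q → b): least fixpoint, start Z0 = {s0, s1, s3, s5, s6}, add states with some successor in Z. Z1 = {s0, s1, s2, s3, s5, s6}; fixed.
Sat(EF (q → b)) = {s0, s1, s2, s3, s5, s6}
EG (EF (q → b)): greatest fixpoint, start Z0 = {s0, s1, s2, s3, s5, s6}, keep only states in Sat with some successor in Z. Already a fixed point.
Sat(EG (EF (q → b))) = {s0, s1, s2, s3, s5, s6}

{s0, s1, s2, s3, s5, s6}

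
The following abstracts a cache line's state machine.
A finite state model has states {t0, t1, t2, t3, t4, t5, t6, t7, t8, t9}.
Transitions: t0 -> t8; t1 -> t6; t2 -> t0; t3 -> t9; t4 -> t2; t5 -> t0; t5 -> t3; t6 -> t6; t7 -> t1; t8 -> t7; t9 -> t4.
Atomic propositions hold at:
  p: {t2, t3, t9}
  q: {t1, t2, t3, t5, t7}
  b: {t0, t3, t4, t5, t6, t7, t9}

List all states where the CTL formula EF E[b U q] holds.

E[b U q]: least fixpoint, start Z0 = Sat(q) = {t1, t2, t3, t5, t7}, add states in Sat(b) with some successor in Z. Z1 = {t1, t2, t3, t4, t5, t7}; Z2 = {t1, t2, t3, t4, t5, t7, t9}; fixed.
Sat(E[b U q]) = {t1, t2, t3, t4, t5, t7, t9}
EF E[b U q]: least fixpoint, start Z0 = {t1, t2, t3, t4, t5, t7, t9}, add states with some successor in Z. Z1 = {t1, t2, t3, t4, t5, t7, t8, t9}; Z2 = {t0, t1, t2, t3, t4, t5, t7, t8, t9}; fixed.
Sat(EF E[b U q]) = {t0, t1, t2, t3, t4, t5, t7, t8, t9}

{t0, t1, t2, t3, t4, t5, t7, t8, t9}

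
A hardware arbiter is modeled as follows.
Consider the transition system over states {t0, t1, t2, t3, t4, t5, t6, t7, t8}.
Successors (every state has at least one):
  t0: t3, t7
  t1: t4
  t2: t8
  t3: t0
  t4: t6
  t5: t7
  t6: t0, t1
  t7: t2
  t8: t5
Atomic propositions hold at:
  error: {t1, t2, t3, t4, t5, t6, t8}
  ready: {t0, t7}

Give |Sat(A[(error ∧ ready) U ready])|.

2

Sat(error ∧ ready) = ∅
A[(error ∧ ready) U ready]: least fixpoint, start Z0 = Sat(ready) = {t0, t7}, add states in Sat(error ∧ ready) with every successor in Z. Already a fixed point.
Sat(A[(error ∧ ready) U ready]) = {t0, t7}
|Sat(A[(error ∧ ready) U ready])| = |{t0, t7}| = 2.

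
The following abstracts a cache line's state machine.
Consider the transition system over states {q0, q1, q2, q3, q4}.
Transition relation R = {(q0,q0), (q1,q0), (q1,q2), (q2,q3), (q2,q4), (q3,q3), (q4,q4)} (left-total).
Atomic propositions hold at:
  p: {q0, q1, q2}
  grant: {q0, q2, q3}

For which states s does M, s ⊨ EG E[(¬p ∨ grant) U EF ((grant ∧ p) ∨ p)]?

Sat(¬p) = {q3, q4}
Sat(¬p ∨ grant) = {q0, q2, q3, q4}
Sat(grant ∧ p) = {q0, q2}
Sat((grant ∧ p) ∨ p) = {q0, q1, q2}
EF ((grant ∧ p) ∨ p): least fixpoint, start Z0 = {q0, q1, q2}, add states with some successor in Z. Already a fixed point.
Sat(EF ((grant ∧ p) ∨ p)) = {q0, q1, q2}
E[(¬p ∨ grant) U EF ((grant ∧ p) ∨ p)]: least fixpoint, start Z0 = Sat(EF ((grant ∧ p) ∨ p)) = {q0, q1, q2}, add states in Sat(¬p ∨ grant) with some successor in Z. Already a fixed point.
Sat(E[(¬p ∨ grant) U EF ((grant ∧ p) ∨ p)]) = {q0, q1, q2}
EG E[(¬p ∨ grant) U EF ((grant ∧ p) ∨ p)]: greatest fixpoint, start Z0 = {q0, q1, q2}, keep only states in Sat with some successor in Z. Z1 = {q0, q1}; fixed.
Sat(EG E[(¬p ∨ grant) U EF ((grant ∧ p) ∨ p)]) = {q0, q1}

{q0, q1}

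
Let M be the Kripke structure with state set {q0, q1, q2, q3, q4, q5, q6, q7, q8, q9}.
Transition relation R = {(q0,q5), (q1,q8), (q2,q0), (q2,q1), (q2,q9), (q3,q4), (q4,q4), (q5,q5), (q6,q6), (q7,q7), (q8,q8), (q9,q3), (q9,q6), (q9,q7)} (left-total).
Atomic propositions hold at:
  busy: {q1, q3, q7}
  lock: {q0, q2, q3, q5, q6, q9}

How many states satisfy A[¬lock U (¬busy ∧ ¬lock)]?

Sat(¬lock) = {q1, q4, q7, q8}
Sat(¬busy) = {q0, q2, q4, q5, q6, q8, q9}
Sat(¬busy ∧ ¬lock) = {q4, q8}
A[¬lock U (¬busy ∧ ¬lock)]: least fixpoint, start Z0 = Sat((¬busy ∧ ¬lock)) = {q4, q8}, add states in Sat(¬lock) with every successor in Z. Z1 = {q1, q4, q8}; fixed.
Sat(A[¬lock U (¬busy ∧ ¬lock)]) = {q1, q4, q8}
|Sat(A[¬lock U (¬busy ∧ ¬lock)])| = |{q1, q4, q8}| = 3.

3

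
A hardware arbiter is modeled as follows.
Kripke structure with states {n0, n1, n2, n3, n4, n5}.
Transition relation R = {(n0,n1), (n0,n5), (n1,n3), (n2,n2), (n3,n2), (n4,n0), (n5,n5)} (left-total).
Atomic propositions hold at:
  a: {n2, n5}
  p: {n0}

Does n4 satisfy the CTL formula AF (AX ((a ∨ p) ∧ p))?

Sat(a ∨ p) = {n0, n2, n5}
Sat((a ∨ p) ∧ p) = {n0}
Sat(AX ((a ∨ p) ∧ p)) = {s : every successor in {n0}} = {n4}
AF (AX ((a ∨ p) ∧ p)): least fixpoint, start Z0 = {n4}, add states with every successor in Z. Already a fixed point.
Sat(AF (AX ((a ∨ p) ∧ p))) = {n4}
n4 ∈ Sat(AF (AX ((a ∨ p) ∧ p))) = {n4}, so the formula holds at n4.

Yes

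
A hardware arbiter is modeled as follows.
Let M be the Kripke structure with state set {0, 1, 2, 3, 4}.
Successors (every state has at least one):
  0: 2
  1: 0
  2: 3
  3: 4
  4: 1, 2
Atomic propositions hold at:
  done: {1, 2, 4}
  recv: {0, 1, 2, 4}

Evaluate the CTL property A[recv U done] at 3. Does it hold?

No

A[recv U done]: least fixpoint, start Z0 = Sat(done) = {1, 2, 4}, add states in Sat(recv) with every successor in Z. Z1 = {0, 1, 2, 4}; fixed.
Sat(A[recv U done]) = {0, 1, 2, 4}
3 ∉ Sat(A[recv U done]) = {0, 1, 2, 4}, so the formula does not hold at 3.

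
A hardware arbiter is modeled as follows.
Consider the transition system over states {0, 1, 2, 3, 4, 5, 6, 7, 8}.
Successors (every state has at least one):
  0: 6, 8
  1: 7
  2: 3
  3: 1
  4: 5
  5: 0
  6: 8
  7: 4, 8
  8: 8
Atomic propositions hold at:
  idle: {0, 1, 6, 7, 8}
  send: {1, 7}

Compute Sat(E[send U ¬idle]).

{1, 2, 3, 4, 5, 7}

Sat(¬idle) = {2, 3, 4, 5}
E[send U ¬idle]: least fixpoint, start Z0 = Sat(¬idle) = {2, 3, 4, 5}, add states in Sat(send) with some successor in Z. Z1 = {2, 3, 4, 5, 7}; Z2 = {1, 2, 3, 4, 5, 7}; fixed.
Sat(E[send U ¬idle]) = {1, 2, 3, 4, 5, 7}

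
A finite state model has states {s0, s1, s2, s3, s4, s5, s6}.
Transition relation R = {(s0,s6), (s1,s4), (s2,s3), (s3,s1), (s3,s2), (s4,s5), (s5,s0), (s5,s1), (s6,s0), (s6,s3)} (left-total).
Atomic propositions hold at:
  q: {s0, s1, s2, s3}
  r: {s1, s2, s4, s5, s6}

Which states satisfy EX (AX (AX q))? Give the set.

{s1, s3, s5, s6}

Sat(AX q) = {s : every successor in {s0, s1, s2, s3}} = {s2, s3, s5, s6}
Sat(AX (AX q)) = {s : every successor in {s2, s3, s5, s6}} = {s0, s2, s4}
Sat(EX (AX (AX q))) = {s : some successor in {s0, s2, s4}} = {s1, s3, s5, s6}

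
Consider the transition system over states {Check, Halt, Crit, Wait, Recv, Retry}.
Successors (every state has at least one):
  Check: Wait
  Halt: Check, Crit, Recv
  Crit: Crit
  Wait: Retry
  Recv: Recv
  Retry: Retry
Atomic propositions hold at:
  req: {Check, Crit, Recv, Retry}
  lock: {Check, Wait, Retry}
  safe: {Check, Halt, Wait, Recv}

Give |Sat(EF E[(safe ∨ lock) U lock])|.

4

Sat(safe ∨ lock) = {Check, Halt, Wait, Recv, Retry}
E[(safe ∨ lock) U lock]: least fixpoint, start Z0 = Sat(lock) = {Check, Wait, Retry}, add states in Sat(safe ∨ lock) with some successor in Z. Z1 = {Check, Halt, Wait, Retry}; fixed.
Sat(E[(safe ∨ lock) U lock]) = {Check, Halt, Wait, Retry}
EF E[(safe ∨ lock) U lock]: least fixpoint, start Z0 = {Check, Halt, Wait, Retry}, add states with some successor in Z. Already a fixed point.
Sat(EF E[(safe ∨ lock) U lock]) = {Check, Halt, Wait, Retry}
|Sat(EF E[(safe ∨ lock) U lock])| = |{Check, Halt, Wait, Retry}| = 4.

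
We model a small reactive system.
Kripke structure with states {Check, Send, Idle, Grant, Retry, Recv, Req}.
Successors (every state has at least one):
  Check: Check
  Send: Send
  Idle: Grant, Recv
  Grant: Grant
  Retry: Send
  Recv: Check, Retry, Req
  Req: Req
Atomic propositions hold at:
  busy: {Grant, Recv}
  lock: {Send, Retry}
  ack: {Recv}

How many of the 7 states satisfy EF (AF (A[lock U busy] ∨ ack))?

3

A[lock U busy]: least fixpoint, start Z0 = Sat(busy) = {Grant, Recv}, add states in Sat(lock) with every successor in Z. Already a fixed point.
Sat(A[lock U busy]) = {Grant, Recv}
Sat(A[lock U busy] ∨ ack) = {Grant, Recv}
AF (A[lock U busy] ∨ ack): least fixpoint, start Z0 = {Grant, Recv}, add states with every successor in Z. Z1 = {Idle, Grant, Recv}; fixed.
Sat(AF (A[lock U busy] ∨ ack)) = {Idle, Grant, Recv}
EF (AF (A[lock U busy] ∨ ack)): least fixpoint, start Z0 = {Idle, Grant, Recv}, add states with some successor in Z. Already a fixed point.
Sat(EF (AF (A[lock U busy] ∨ ack))) = {Idle, Grant, Recv}
|Sat(EF (AF (A[lock U busy] ∨ ack)))| = |{Idle, Grant, Recv}| = 3.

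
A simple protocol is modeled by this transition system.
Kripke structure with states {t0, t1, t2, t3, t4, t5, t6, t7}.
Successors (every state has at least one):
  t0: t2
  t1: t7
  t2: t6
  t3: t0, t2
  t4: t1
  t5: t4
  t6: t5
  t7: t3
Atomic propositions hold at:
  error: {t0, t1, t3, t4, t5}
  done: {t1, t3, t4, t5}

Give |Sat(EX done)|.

4

Sat(EX done) = {s : some successor in {t1, t3, t4, t5}} = {t4, t5, t6, t7}
|Sat(EX done)| = |{t4, t5, t6, t7}| = 4.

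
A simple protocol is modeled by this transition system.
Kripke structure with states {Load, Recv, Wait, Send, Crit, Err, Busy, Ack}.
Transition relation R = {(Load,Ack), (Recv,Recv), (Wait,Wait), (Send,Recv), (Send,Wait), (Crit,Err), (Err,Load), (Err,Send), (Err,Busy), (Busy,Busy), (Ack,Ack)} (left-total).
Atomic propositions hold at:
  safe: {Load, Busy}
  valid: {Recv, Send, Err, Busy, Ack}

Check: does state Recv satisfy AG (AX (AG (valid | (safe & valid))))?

Sat(safe & valid) = {Busy}
Sat(valid | (safe & valid)) = {Recv, Send, Err, Busy, Ack}
AG (valid | (safe & valid)): greatest fixpoint, start Z0 = {Recv, Send, Err, Busy, Ack}, keep only states in Sat with every successor in Z. Z1 = {Recv, Busy, Ack}; fixed.
Sat(AG (valid | (safe & valid))) = {Recv, Busy, Ack}
Sat(AX (AG (valid | (safe & valid)))) = {s : every successor in {Recv, Busy, Ack}} = {Load, Recv, Busy, Ack}
AG (AX (AG (valid | (safe & valid)))): greatest fixpoint, start Z0 = {Load, Recv, Busy, Ack}, keep only states in Sat with every successor in Z. Already a fixed point.
Sat(AG (AX (AG (valid | (safe & valid))))) = {Load, Recv, Busy, Ack}
Recv ∈ Sat(AG (AX (AG (valid | (safe & valid))))) = {Load, Recv, Busy, Ack}, so the formula holds at Recv.

Yes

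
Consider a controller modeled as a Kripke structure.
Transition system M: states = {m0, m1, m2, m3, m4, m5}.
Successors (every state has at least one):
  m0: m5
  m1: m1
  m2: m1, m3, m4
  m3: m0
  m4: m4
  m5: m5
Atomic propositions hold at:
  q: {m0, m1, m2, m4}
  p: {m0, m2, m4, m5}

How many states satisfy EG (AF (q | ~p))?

Sat(~p) = {m1, m3}
Sat(q | ~p) = {m0, m1, m2, m3, m4}
AF (q | ~p): least fixpoint, start Z0 = {m0, m1, m2, m3, m4}, add states with every successor in Z. Already a fixed point.
Sat(AF (q | ~p)) = {m0, m1, m2, m3, m4}
EG (AF (q | ~p)): greatest fixpoint, start Z0 = {m0, m1, m2, m3, m4}, keep only states in Sat with some successor in Z. Z1 = {m1, m2, m3, m4}; Z2 = {m1, m2, m4}; fixed.
Sat(EG (AF (q | ~p))) = {m1, m2, m4}
|Sat(EG (AF (q | ~p)))| = |{m1, m2, m4}| = 3.

3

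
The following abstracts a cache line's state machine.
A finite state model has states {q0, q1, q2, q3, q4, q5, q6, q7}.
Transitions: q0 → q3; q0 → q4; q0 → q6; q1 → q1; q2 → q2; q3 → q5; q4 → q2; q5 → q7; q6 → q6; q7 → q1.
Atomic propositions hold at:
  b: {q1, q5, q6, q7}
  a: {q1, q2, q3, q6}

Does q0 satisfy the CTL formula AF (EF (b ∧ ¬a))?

Sat(¬a) = {q0, q4, q5, q7}
Sat(b ∧ ¬a) = {q5, q7}
EF (b ∧ ¬a): least fixpoint, start Z0 = {q5, q7}, add states with some successor in Z. Z1 = {q3, q5, q7}; Z2 = {q0, q3, q5, q7}; fixed.
Sat(EF (b ∧ ¬a)) = {q0, q3, q5, q7}
AF (EF (b ∧ ¬a)): least fixpoint, start Z0 = {q0, q3, q5, q7}, add states with every successor in Z. Already a fixed point.
Sat(AF (EF (b ∧ ¬a))) = {q0, q3, q5, q7}
q0 ∈ Sat(AF (EF (b ∧ ¬a))) = {q0, q3, q5, q7}, so the formula holds at q0.

Yes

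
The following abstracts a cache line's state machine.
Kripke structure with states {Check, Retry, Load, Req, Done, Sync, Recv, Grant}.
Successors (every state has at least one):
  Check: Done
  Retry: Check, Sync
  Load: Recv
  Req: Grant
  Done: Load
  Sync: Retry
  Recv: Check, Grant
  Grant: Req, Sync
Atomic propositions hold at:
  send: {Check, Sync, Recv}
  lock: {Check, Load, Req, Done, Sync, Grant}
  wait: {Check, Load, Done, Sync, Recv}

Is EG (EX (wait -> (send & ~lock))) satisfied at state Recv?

Sat(~lock) = {Retry, Recv}
Sat(send & ~lock) = {Recv}
Sat(wait -> (send & ~lock)) = {Retry, Req, Recv, Grant}
Sat(EX (wait -> (send & ~lock))) = {s : some successor in {Retry, Req, Recv, Grant}} = {Load, Req, Sync, Recv, Grant}
EG (EX (wait -> (send & ~lock))): greatest fixpoint, start Z0 = {Load, Req, Sync, Recv, Grant}, keep only states in Sat with some successor in Z. Z1 = {Load, Req, Recv, Grant}; fixed.
Sat(EG (EX (wait -> (send & ~lock)))) = {Load, Req, Recv, Grant}
Recv ∈ Sat(EG (EX (wait -> (send & ~lock)))) = {Load, Req, Recv, Grant}, so the formula holds at Recv.

Yes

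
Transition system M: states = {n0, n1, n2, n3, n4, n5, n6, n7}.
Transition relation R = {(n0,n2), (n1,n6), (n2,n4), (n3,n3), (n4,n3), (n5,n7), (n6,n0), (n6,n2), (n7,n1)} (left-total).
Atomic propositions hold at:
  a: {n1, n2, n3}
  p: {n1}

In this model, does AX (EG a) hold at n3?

Yes

EG a: greatest fixpoint, start Z0 = {n1, n2, n3}, keep only states in Sat with some successor in Z. Z1 = {n3}; fixed.
Sat(EG a) = {n3}
Sat(AX (EG a)) = {s : every successor in {n3}} = {n3, n4}
n3 ∈ Sat(AX (EG a)) = {n3, n4}, so the formula holds at n3.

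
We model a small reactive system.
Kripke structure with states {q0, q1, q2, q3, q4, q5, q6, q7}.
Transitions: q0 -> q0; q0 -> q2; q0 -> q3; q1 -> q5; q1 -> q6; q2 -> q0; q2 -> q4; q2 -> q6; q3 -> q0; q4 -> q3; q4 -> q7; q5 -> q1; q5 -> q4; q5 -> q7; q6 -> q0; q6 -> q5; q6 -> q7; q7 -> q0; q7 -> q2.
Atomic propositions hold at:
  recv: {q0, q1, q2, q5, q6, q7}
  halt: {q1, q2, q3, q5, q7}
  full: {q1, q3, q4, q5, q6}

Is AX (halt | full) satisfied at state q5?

Yes

Sat(halt | full) = {q1, q2, q3, q4, q5, q6, q7}
Sat(AX (halt | full)) = {s : every successor in {q1, q2, q3, q4, q5, q6, q7}} = {q1, q4, q5}
q5 ∈ Sat(AX (halt | full)) = {q1, q4, q5}, so the formula holds at q5.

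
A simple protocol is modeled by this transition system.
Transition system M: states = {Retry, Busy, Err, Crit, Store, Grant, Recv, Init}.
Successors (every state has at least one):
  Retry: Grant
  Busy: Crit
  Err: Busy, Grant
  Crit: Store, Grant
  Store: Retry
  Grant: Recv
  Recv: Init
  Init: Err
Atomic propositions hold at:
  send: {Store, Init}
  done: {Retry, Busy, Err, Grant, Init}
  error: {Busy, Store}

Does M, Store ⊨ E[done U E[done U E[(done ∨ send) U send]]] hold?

Yes

Sat(done ∨ send) = {Retry, Busy, Err, Store, Grant, Init}
E[(done ∨ send) U send]: least fixpoint, start Z0 = Sat(send) = {Store, Init}, add states in Sat(done ∨ send) with some successor in Z. Already a fixed point.
Sat(E[(done ∨ send) U send]) = {Store, Init}
E[done U E[(done ∨ send) U send]]: least fixpoint, start Z0 = Sat(E[(done ∨ send) U send]) = {Store, Init}, add states in Sat(done) with some successor in Z. Already a fixed point.
Sat(E[done U E[(done ∨ send) U send]]) = {Store, Init}
E[done U E[done U E[(done ∨ send) U send]]]: least fixpoint, start Z0 = Sat(E[done U E[(done ∨ send) U send]]) = {Store, Init}, add states in Sat(done) with some successor in Z. Already a fixed point.
Sat(E[done U E[done U E[(done ∨ send) U send]]]) = {Store, Init}
Store ∈ Sat(E[done U E[done U E[(done ∨ send) U send]]]) = {Store, Init}, so the formula holds at Store.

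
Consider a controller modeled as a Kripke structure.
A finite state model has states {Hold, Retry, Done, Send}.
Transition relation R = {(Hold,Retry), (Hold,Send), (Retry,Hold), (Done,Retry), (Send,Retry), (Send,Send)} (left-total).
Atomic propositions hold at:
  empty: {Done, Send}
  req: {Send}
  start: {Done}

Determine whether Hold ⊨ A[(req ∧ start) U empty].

Sat(req ∧ start) = ∅
A[(req ∧ start) U empty]: least fixpoint, start Z0 = Sat(empty) = {Done, Send}, add states in Sat(req ∧ start) with every successor in Z. Already a fixed point.
Sat(A[(req ∧ start) U empty]) = {Done, Send}
Hold ∉ Sat(A[(req ∧ start) U empty]) = {Done, Send}, so the formula does not hold at Hold.

No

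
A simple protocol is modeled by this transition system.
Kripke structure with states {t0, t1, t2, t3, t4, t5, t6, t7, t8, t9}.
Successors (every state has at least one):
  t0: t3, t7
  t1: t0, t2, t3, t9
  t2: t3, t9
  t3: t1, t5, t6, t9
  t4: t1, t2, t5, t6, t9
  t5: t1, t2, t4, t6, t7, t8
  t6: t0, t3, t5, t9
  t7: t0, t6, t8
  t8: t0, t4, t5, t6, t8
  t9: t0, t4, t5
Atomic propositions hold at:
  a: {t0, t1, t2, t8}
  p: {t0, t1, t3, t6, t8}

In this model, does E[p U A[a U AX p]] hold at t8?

Yes

Sat(AX p) = {s : every successor in {t0, t1, t3, t6, t8}} = {t7}
A[a U AX p]: least fixpoint, start Z0 = Sat(AX p) = {t7}, add states in Sat(a) with every successor in Z. Already a fixed point.
Sat(A[a U AX p]) = {t7}
E[p U A[a U AX p]]: least fixpoint, start Z0 = Sat(A[a U AX p]) = {t7}, add states in Sat(p) with some successor in Z. Z1 = {t0, t7}; Z2 = {t0, t1, t6, t7, t8}; Z3 = {t0, t1, t3, t6, t7, t8}; fixed.
Sat(E[p U A[a U AX p]]) = {t0, t1, t3, t6, t7, t8}
t8 ∈ Sat(E[p U A[a U AX p]]) = {t0, t1, t3, t6, t7, t8}, so the formula holds at t8.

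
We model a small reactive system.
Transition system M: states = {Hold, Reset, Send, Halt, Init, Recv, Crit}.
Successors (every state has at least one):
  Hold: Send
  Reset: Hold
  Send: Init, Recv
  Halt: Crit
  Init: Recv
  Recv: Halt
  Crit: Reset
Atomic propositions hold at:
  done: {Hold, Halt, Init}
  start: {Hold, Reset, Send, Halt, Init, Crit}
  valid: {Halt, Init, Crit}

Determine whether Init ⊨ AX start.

Sat(AX start) = {s : every successor in {Hold, Reset, Send, Halt, Init, Crit}} = {Hold, Reset, Halt, Recv, Crit}
Init ∉ Sat(AX start) = {Hold, Reset, Halt, Recv, Crit}, so the formula does not hold at Init.

No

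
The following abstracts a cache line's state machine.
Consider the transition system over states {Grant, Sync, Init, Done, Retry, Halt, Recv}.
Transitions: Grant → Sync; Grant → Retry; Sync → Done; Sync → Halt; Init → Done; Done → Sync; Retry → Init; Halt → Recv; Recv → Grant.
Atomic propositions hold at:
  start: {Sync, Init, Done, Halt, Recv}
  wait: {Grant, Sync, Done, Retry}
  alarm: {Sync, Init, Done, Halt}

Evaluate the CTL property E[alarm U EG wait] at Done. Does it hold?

EG wait: greatest fixpoint, start Z0 = {Grant, Sync, Done, Retry}, keep only states in Sat with some successor in Z. Z1 = {Grant, Sync, Done}; fixed.
Sat(EG wait) = {Grant, Sync, Done}
E[alarm U EG wait]: least fixpoint, start Z0 = Sat(EG wait) = {Grant, Sync, Done}, add states in Sat(alarm) with some successor in Z. Z1 = {Grant, Sync, Init, Done}; fixed.
Sat(E[alarm U EG wait]) = {Grant, Sync, Init, Done}
Done ∈ Sat(E[alarm U EG wait]) = {Grant, Sync, Init, Done}, so the formula holds at Done.

Yes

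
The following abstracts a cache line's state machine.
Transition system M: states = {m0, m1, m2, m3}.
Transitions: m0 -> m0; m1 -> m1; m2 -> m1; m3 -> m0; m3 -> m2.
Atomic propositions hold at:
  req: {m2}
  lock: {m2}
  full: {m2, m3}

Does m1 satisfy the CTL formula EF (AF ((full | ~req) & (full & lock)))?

No

Sat(~req) = {m0, m1, m3}
Sat(full | ~req) = {m0, m1, m2, m3}
Sat(full & lock) = {m2}
Sat((full | ~req) & (full & lock)) = {m2}
AF ((full | ~req) & (full & lock)): least fixpoint, start Z0 = {m2}, add states with every successor in Z. Already a fixed point.
Sat(AF ((full | ~req) & (full & lock))) = {m2}
EF (AF ((full | ~req) & (full & lock))): least fixpoint, start Z0 = {m2}, add states with some successor in Z. Z1 = {m2, m3}; fixed.
Sat(EF (AF ((full | ~req) & (full & lock)))) = {m2, m3}
m1 ∉ Sat(EF (AF ((full | ~req) & (full & lock)))) = {m2, m3}, so the formula does not hold at m1.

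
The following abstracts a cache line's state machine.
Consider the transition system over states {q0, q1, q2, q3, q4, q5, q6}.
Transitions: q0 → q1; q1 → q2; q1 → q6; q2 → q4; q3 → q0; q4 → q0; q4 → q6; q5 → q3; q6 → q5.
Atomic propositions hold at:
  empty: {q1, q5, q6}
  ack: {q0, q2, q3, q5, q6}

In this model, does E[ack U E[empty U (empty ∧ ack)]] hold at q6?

Sat(empty ∧ ack) = {q5, q6}
E[empty U (empty ∧ ack)]: least fixpoint, start Z0 = Sat((empty ∧ ack)) = {q5, q6}, add states in Sat(empty) with some successor in Z. Z1 = {q1, q5, q6}; fixed.
Sat(E[empty U (empty ∧ ack)]) = {q1, q5, q6}
E[ack U E[empty U (empty ∧ ack)]]: least fixpoint, start Z0 = Sat(E[empty U (empty ∧ ack)]) = {q1, q5, q6}, add states in Sat(ack) with some successor in Z. Z1 = {q0, q1, q5, q6}; Z2 = {q0, q1, q3, q5, q6}; fixed.
Sat(E[ack U E[empty U (empty ∧ ack)]]) = {q0, q1, q3, q5, q6}
q6 ∈ Sat(E[ack U E[empty U (empty ∧ ack)]]) = {q0, q1, q3, q5, q6}, so the formula holds at q6.

Yes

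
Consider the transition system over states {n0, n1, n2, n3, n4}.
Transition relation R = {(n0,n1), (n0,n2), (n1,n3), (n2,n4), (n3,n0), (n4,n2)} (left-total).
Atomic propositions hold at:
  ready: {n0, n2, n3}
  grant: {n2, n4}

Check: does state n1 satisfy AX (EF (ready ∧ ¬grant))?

Sat(¬grant) = {n0, n1, n3}
Sat(ready ∧ ¬grant) = {n0, n3}
EF (ready ∧ ¬grant): least fixpoint, start Z0 = {n0, n3}, add states with some successor in Z. Z1 = {n0, n1, n3}; fixed.
Sat(EF (ready ∧ ¬grant)) = {n0, n1, n3}
Sat(AX (EF (ready ∧ ¬grant))) = {s : every successor in {n0, n1, n3}} = {n1, n3}
n1 ∈ Sat(AX (EF (ready ∧ ¬grant))) = {n1, n3}, so the formula holds at n1.

Yes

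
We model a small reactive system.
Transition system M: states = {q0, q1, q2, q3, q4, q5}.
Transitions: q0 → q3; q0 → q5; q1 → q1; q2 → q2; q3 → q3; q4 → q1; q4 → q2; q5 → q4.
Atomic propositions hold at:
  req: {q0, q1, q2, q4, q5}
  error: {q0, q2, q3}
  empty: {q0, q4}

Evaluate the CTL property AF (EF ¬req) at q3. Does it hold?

Yes

Sat(¬req) = {q3}
EF ¬req: least fixpoint, start Z0 = {q3}, add states with some successor in Z. Z1 = {q0, q3}; fixed.
Sat(EF ¬req) = {q0, q3}
AF (EF ¬req): least fixpoint, start Z0 = {q0, q3}, add states with every successor in Z. Already a fixed point.
Sat(AF (EF ¬req)) = {q0, q3}
q3 ∈ Sat(AF (EF ¬req)) = {q0, q3}, so the formula holds at q3.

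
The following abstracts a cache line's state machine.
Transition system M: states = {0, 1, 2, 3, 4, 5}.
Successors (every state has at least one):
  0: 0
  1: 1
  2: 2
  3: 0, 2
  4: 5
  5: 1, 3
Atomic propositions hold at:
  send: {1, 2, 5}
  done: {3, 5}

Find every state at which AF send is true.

AF send: least fixpoint, start Z0 = {1, 2, 5}, add states with every successor in Z. Z1 = {1, 2, 4, 5}; fixed.
Sat(AF send) = {1, 2, 4, 5}

{1, 2, 4, 5}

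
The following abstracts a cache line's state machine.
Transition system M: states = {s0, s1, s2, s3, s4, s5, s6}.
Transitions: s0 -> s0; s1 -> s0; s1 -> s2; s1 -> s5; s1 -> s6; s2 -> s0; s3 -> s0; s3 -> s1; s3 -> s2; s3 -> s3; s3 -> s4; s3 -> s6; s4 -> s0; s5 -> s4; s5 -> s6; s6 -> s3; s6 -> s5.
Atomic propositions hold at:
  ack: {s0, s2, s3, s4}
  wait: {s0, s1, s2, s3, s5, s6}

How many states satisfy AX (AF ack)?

AF ack: least fixpoint, start Z0 = {s0, s2, s3, s4}, add states with every successor in Z. Already a fixed point.
Sat(AF ack) = {s0, s2, s3, s4}
Sat(AX (AF ack)) = {s : every successor in {s0, s2, s3, s4}} = {s0, s2, s4}
|Sat(AX (AF ack))| = |{s0, s2, s4}| = 3.

3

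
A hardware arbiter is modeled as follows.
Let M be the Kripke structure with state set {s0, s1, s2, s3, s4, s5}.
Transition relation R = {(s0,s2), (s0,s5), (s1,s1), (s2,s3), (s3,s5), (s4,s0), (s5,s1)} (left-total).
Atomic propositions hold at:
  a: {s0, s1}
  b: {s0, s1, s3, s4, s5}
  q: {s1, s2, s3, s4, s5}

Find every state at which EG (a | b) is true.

{s0, s1, s3, s4, s5}

Sat(a | b) = {s0, s1, s3, s4, s5}
EG (a | b): greatest fixpoint, start Z0 = {s0, s1, s3, s4, s5}, keep only states in Sat with some successor in Z. Already a fixed point.
Sat(EG (a | b)) = {s0, s1, s3, s4, s5}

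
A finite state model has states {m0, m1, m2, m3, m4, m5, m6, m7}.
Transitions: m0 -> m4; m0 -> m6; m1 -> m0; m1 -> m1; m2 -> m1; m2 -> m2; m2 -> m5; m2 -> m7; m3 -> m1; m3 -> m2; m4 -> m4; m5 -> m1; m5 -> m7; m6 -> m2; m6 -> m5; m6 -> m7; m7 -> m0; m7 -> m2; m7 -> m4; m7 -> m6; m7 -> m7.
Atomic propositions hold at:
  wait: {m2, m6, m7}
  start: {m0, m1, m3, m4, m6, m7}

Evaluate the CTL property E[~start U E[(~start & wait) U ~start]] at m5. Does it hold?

Yes

Sat(~start) = {m2, m5}
Sat(~start & wait) = {m2}
E[(~start & wait) U ~start]: least fixpoint, start Z0 = Sat(~start) = {m2, m5}, add states in Sat(~start & wait) with some successor in Z. Already a fixed point.
Sat(E[(~start & wait) U ~start]) = {m2, m5}
E[~start U E[(~start & wait) U ~start]]: least fixpoint, start Z0 = Sat(E[(~start & wait) U ~start]) = {m2, m5}, add states in Sat(~start) with some successor in Z. Already a fixed point.
Sat(E[~start U E[(~start & wait) U ~start]]) = {m2, m5}
m5 ∈ Sat(E[~start U E[(~start & wait) U ~start]]) = {m2, m5}, so the formula holds at m5.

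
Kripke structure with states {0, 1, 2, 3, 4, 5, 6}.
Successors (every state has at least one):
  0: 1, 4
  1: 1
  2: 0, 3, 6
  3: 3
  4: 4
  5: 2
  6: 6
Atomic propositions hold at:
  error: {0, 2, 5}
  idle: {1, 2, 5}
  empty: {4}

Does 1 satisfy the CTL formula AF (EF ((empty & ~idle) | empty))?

Sat(~idle) = {0, 3, 4, 6}
Sat(empty & ~idle) = {4}
Sat((empty & ~idle) | empty) = {4}
EF ((empty & ~idle) | empty): least fixpoint, start Z0 = {4}, add states with some successor in Z. Z1 = {0, 4}; Z2 = {0, 2, 4}; Z3 = {0, 2, 4, 5}; fixed.
Sat(EF ((empty & ~idle) | empty)) = {0, 2, 4, 5}
AF (EF ((empty & ~idle) | empty)): least fixpoint, start Z0 = {0, 2, 4, 5}, add states with every successor in Z. Already a fixed point.
Sat(AF (EF ((empty & ~idle) | empty))) = {0, 2, 4, 5}
1 ∉ Sat(AF (EF ((empty & ~idle) | empty))) = {0, 2, 4, 5}, so the formula does not hold at 1.

No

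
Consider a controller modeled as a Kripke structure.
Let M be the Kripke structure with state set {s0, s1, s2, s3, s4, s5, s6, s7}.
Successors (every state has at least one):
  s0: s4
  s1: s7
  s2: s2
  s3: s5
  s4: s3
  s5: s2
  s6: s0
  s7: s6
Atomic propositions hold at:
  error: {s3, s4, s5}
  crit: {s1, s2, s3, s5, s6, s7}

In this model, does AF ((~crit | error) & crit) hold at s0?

Sat(~crit) = {s0, s4}
Sat(~crit | error) = {s0, s3, s4, s5}
Sat((~crit | error) & crit) = {s3, s5}
AF ((~crit | error) & crit): least fixpoint, start Z0 = {s3, s5}, add states with every successor in Z. Z1 = {s3, s4, s5}; Z2 = {s0, s3, s4, s5}; Z3 = {s0, s3, s4, s5, s6}; Z4 = {s0, s3, s4, s5, s6, s7}; Z5 = {s0, s1, s3, s4, s5, s6, s7}; fixed.
Sat(AF ((~crit | error) & crit)) = {s0, s1, s3, s4, s5, s6, s7}
s0 ∈ Sat(AF ((~crit | error) & crit)) = {s0, s1, s3, s4, s5, s6, s7}, so the formula holds at s0.

Yes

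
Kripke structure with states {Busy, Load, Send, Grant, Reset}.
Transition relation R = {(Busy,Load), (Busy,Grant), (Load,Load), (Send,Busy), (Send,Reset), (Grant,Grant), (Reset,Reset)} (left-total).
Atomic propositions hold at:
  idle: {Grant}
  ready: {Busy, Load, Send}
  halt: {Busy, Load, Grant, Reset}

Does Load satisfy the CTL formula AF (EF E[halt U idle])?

E[halt U idle]: least fixpoint, start Z0 = Sat(idle) = {Grant}, add states in Sat(halt) with some successor in Z. Z1 = {Busy, Grant}; fixed.
Sat(E[halt U idle]) = {Busy, Grant}
EF E[halt U idle]: least fixpoint, start Z0 = {Busy, Grant}, add states with some successor in Z. Z1 = {Busy, Send, Grant}; fixed.
Sat(EF E[halt U idle]) = {Busy, Send, Grant}
AF (EF E[halt U idle]): least fixpoint, start Z0 = {Busy, Send, Grant}, add states with every successor in Z. Already a fixed point.
Sat(AF (EF E[halt U idle])) = {Busy, Send, Grant}
Load ∉ Sat(AF (EF E[halt U idle])) = {Busy, Send, Grant}, so the formula does not hold at Load.

No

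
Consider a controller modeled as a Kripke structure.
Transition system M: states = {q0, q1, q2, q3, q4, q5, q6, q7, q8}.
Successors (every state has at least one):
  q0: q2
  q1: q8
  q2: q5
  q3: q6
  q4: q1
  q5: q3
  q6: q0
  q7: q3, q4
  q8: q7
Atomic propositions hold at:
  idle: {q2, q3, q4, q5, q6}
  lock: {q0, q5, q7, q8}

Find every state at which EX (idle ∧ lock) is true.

{q2}

Sat(idle ∧ lock) = {q5}
Sat(EX (idle ∧ lock)) = {s : some successor in {q5}} = {q2}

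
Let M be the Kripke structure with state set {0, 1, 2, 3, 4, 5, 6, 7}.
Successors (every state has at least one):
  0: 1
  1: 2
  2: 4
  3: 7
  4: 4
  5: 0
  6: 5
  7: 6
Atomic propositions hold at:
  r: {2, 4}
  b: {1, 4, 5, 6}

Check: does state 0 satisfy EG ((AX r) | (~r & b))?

Sat(AX r) = {s : every successor in {2, 4}} = {1, 2, 4}
Sat(~r) = {0, 1, 3, 5, 6, 7}
Sat(~r & b) = {1, 5, 6}
Sat((AX r) | (~r & b)) = {1, 2, 4, 5, 6}
EG ((AX r) | (~r & b)): greatest fixpoint, start Z0 = {1, 2, 4, 5, 6}, keep only states in Sat with some successor in Z. Z1 = {1, 2, 4, 6}; Z2 = {1, 2, 4}; fixed.
Sat(EG ((AX r) | (~r & b))) = {1, 2, 4}
0 ∉ Sat(EG ((AX r) | (~r & b))) = {1, 2, 4}, so the formula does not hold at 0.

No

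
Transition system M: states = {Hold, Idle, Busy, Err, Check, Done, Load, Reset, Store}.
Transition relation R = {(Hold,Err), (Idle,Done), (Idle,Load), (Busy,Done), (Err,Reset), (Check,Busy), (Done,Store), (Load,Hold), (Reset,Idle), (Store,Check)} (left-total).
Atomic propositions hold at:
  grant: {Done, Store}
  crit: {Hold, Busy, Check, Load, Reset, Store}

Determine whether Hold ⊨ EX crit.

Sat(EX crit) = {s : some successor in {Hold, Busy, Check, Load, Reset, Store}} = {Idle, Err, Check, Done, Load, Store}
Hold ∉ Sat(EX crit) = {Idle, Err, Check, Done, Load, Store}, so the formula does not hold at Hold.

No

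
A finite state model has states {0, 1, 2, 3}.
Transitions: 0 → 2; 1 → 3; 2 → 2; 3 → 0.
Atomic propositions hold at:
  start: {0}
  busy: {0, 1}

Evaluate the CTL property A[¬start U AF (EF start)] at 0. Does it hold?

Sat(¬start) = {1, 2, 3}
EF start: least fixpoint, start Z0 = {0}, add states with some successor in Z. Z1 = {0, 3}; Z2 = {0, 1, 3}; fixed.
Sat(EF start) = {0, 1, 3}
AF (EF start): least fixpoint, start Z0 = {0, 1, 3}, add states with every successor in Z. Already a fixed point.
Sat(AF (EF start)) = {0, 1, 3}
A[¬start U AF (EF start)]: least fixpoint, start Z0 = Sat(AF (EF start)) = {0, 1, 3}, add states in Sat(¬start) with every successor in Z. Already a fixed point.
Sat(A[¬start U AF (EF start)]) = {0, 1, 3}
0 ∈ Sat(A[¬start U AF (EF start)]) = {0, 1, 3}, so the formula holds at 0.

Yes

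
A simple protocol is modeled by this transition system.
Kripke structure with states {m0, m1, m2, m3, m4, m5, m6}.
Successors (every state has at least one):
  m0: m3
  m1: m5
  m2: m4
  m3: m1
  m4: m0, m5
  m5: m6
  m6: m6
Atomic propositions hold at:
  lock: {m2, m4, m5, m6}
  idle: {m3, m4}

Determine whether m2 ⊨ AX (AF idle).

Yes

AF idle: least fixpoint, start Z0 = {m3, m4}, add states with every successor in Z. Z1 = {m0, m2, m3, m4}; fixed.
Sat(AF idle) = {m0, m2, m3, m4}
Sat(AX (AF idle)) = {s : every successor in {m0, m2, m3, m4}} = {m0, m2}
m2 ∈ Sat(AX (AF idle)) = {m0, m2}, so the formula holds at m2.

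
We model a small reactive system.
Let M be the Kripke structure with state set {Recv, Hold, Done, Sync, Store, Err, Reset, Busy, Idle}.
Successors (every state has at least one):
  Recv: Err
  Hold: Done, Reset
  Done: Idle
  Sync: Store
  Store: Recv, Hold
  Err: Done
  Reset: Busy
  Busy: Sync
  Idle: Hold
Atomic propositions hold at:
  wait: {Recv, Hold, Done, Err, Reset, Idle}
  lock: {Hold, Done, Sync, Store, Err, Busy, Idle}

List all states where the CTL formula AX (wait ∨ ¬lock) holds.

Sat(¬lock) = {Recv, Reset}
Sat(wait ∨ ¬lock) = {Recv, Hold, Done, Err, Reset, Idle}
Sat(AX (wait ∨ ¬lock)) = {s : every successor in {Recv, Hold, Done, Err, Reset, Idle}} = {Recv, Hold, Done, Store, Err, Idle}

{Recv, Hold, Done, Store, Err, Idle}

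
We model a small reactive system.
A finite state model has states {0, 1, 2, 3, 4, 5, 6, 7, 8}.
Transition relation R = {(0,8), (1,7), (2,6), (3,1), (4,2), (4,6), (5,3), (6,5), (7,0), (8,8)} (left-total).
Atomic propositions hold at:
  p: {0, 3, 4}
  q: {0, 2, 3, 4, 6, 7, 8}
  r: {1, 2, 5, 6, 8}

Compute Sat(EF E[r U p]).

E[r U p]: least fixpoint, start Z0 = Sat(p) = {0, 3, 4}, add states in Sat(r) with some successor in Z. Z1 = {0, 3, 4, 5}; Z2 = {0, 3, 4, 5, 6}; Z3 = {0, 2, 3, 4, 5, 6}; fixed.
Sat(E[r U p]) = {0, 2, 3, 4, 5, 6}
EF E[r U p]: least fixpoint, start Z0 = {0, 2, 3, 4, 5, 6}, add states with some successor in Z. Z1 = {0, 2, 3, 4, 5, 6, 7}; Z2 = {0, 1, 2, 3, 4, 5, 6, 7}; fixed.
Sat(EF E[r U p]) = {0, 1, 2, 3, 4, 5, 6, 7}

{0, 1, 2, 3, 4, 5, 6, 7}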